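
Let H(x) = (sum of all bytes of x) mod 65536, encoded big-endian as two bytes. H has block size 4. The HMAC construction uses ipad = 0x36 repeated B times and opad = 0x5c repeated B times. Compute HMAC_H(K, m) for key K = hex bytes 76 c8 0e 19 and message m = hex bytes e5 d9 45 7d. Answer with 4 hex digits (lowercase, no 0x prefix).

017e

Key hex bytes 76 c8 0e 19 is exactly B = 4 bytes: K' = 76 c8 0e 19.
K' ⊕ ipad = 40 fe 38 2f.  K' ⊕ opad = 2a 94 52 45.
Inner input = (K'⊕ipad) ∥ m = 40 fe 38 2f ∥ e5 d9 45 7d.
Inner hash: sum = 64+254+56+47+229+217+69+125 = 1061 → 04 25.
Outer input = (K'⊕opad) ∥ inner = 2a 94 52 45 ∥ 04 25.
Outer hash (tag): sum = 42+148+82+69+4+37 = 382 → 01 7e.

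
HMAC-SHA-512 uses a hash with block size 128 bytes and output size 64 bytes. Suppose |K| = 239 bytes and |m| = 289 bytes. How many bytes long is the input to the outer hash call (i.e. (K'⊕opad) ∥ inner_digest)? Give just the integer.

Key is 239 > 128 bytes, so it is hashed to 64 bytes then zero-padded to 128: |K'| = 128.
Outer input = (K'⊕opad) ∥ H(inner) → 128 + 64 = 192 bytes.

192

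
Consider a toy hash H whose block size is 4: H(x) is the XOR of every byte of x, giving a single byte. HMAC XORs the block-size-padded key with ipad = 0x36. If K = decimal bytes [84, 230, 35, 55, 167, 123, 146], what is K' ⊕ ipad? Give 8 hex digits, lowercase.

de363636

Key decimal bytes [84, 230, 35, 55, 167, 123, 146] = 54 e6 23 37 a7 7b 92 is 7 bytes > B = 4, so hash it first: H(key) = e8, then zero-pad to 4 bytes: K' = e8 00 00 00.
XOR each byte with 0x36: e8⊕36=de, 00⊕36=36, 00⊕36=36, 00⊕36=36.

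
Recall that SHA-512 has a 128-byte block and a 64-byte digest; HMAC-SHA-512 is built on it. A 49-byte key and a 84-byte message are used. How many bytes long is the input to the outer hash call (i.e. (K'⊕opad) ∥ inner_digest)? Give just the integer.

192

Key is 49 ≤ 128 bytes, zero-padded: |K'| = 128.
Outer input = (K'⊕opad) ∥ H(inner) → 128 + 64 = 192 bytes.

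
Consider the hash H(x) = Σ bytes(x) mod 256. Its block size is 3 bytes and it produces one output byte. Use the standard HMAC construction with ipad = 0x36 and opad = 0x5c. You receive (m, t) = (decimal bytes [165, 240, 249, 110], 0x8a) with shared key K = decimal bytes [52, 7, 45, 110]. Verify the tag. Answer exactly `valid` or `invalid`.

Key decimal bytes [52, 7, 45, 110] = 34 07 2d 6e is 4 bytes > B = 3, so hash it first: H(key) = d6, then zero-pad to 3 bytes: K' = d6 00 00.
K' ⊕ ipad = e0 36 36; K' ⊕ opad = 8a 5c 5c.
Inner hash: sum = 224+54+54+165+240+249+110 = 1096; mod 256 = 72 → 48.
Outer hash (recomputed tag): sum = 138+92+92+72 = 394; mod 256 = 138 → 8a.
Recomputed tag = 8a; claimed = 8a → match.

valid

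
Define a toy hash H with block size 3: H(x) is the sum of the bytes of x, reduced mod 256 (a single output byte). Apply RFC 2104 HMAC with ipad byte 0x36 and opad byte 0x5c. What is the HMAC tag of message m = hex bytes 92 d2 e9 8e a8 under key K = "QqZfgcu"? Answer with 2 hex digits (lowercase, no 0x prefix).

Key "QqZfgcu" = 51 71 5a 66 67 63 75 is 7 bytes > B = 3, so hash it first: H(key) = c1, then zero-pad to 3 bytes: K' = c1 00 00.
K' ⊕ ipad = f7 36 36.  K' ⊕ opad = 9d 5c 5c.
Inner input = (K'⊕ipad) ∥ m = f7 36 36 ∥ 92 d2 e9 8e a8.
Inner hash: sum = 247+54+54+146+210+233+142+168 = 1254; mod 256 = 230 → e6.
Outer input = (K'⊕opad) ∥ inner = 9d 5c 5c ∥ e6.
Outer hash (tag): sum = 157+92+92+230 = 571; mod 256 = 59 → 3b.

3b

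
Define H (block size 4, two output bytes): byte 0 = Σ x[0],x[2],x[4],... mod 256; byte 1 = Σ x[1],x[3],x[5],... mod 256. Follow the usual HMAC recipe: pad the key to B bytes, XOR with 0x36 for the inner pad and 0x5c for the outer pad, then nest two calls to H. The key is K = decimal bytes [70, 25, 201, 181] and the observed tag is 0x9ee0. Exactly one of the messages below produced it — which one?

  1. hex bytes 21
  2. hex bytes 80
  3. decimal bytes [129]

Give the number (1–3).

Key decimal bytes [70, 25, 201, 181] = 46 19 c9 b5 is exactly B = 4 bytes: K' = 46 19 c9 b5.
K' ⊕ ipad = 70 2f ff 83; K' ⊕ opad = 1a 45 95 e9.
m1: inner = H(70 2f ff 83 21) = 90 b2; tag = H(1a 45 95 e9 90 b2) = 3fe0
m2: inner = H(70 2f ff 83 80) = ef b2; tag = H(1a 45 95 e9 ef b2) = 9ee0 ← matches
m3: inner = H(70 2f ff 83 81) = f0 b2; tag = H(1a 45 95 e9 f0 b2) = 9fe0

2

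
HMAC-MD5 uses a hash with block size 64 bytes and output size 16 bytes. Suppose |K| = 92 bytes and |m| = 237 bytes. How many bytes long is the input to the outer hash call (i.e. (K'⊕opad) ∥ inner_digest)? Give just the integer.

Key is 92 > 64 bytes, so it is hashed to 16 bytes then zero-padded to 64: |K'| = 64.
Outer input = (K'⊕opad) ∥ H(inner) → 64 + 16 = 80 bytes.

80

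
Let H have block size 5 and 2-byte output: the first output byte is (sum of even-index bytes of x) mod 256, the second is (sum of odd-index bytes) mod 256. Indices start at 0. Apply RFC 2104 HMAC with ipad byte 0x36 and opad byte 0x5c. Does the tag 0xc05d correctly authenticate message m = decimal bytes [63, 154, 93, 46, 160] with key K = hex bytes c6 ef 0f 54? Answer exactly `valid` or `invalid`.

Key hex bytes c6 ef 0f 54 is 4 bytes ≤ B = 5; zero-pad to 5 bytes: K' = c6 ef 0f 54 00.
K' ⊕ ipad = f0 d9 39 62 36; K' ⊕ opad = 9a b3 53 08 5c.
Inner hash: even-index sum = 551 mod 256 = 39; odd-index sum = 631 mod 256 = 119 → 27 77.
Outer hash (recomputed tag): even-index sum = 448 mod 256 = 192; odd-index sum = 226 mod 256 = 226 → c0 e2.
Recomputed tag = c0e2; claimed = c05d → mismatch.

invalid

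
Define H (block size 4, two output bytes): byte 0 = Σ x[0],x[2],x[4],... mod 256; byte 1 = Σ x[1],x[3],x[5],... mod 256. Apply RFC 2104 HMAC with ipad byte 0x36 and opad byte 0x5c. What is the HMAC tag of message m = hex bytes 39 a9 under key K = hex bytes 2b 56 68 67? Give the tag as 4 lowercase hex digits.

Key hex bytes 2b 56 68 67 is exactly B = 4 bytes: K' = 2b 56 68 67.
K' ⊕ ipad = 1d 60 5e 51.  K' ⊕ opad = 77 0a 34 3b.
Inner input = (K'⊕ipad) ∥ m = 1d 60 5e 51 ∥ 39 a9.
Inner hash: even-index sum = 180 mod 256 = 180; odd-index sum = 346 mod 256 = 90 → b4 5a.
Outer input = (K'⊕opad) ∥ inner = 77 0a 34 3b ∥ b4 5a.
Outer hash (tag): even-index sum = 351 mod 256 = 95; odd-index sum = 159 mod 256 = 159 → 5f 9f.

5f9f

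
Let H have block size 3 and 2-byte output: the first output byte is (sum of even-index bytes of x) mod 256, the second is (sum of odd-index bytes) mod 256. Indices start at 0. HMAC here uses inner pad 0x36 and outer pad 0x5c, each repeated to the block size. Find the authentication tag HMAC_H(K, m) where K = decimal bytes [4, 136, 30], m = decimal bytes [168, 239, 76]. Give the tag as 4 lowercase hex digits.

4c1d

Key decimal bytes [4, 136, 30] = 04 88 1e is exactly B = 3 bytes: K' = 04 88 1e.
K' ⊕ ipad = 32 be 28.  K' ⊕ opad = 58 d4 42.
Inner input = (K'⊕ipad) ∥ m = 32 be 28 ∥ a8 ef 4c.
Inner hash: even-index sum = 329 mod 256 = 73; odd-index sum = 434 mod 256 = 178 → 49 b2.
Outer input = (K'⊕opad) ∥ inner = 58 d4 42 ∥ 49 b2.
Outer hash (tag): even-index sum = 332 mod 256 = 76; odd-index sum = 285 mod 256 = 29 → 4c 1d.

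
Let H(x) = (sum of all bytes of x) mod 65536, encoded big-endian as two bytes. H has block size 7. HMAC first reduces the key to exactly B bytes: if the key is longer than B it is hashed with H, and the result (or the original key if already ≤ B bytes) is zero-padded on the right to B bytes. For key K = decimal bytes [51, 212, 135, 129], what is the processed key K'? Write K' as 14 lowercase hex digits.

Key decimal bytes [51, 212, 135, 129] = 33 d4 87 81 is 4 bytes ≤ B = 7; zero-pad to 7 bytes: K' = 33 d4 87 81 00 00 00.

33d48781000000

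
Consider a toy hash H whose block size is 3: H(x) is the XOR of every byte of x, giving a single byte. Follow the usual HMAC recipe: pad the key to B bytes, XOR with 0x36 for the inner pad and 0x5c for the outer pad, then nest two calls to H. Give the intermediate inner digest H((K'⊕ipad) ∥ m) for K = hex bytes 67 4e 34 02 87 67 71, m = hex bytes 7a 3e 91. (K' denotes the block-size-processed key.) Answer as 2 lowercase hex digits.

6d

Key hex bytes 67 4e 34 02 87 67 71 is 7 bytes > B = 3, so hash it first: H(key) = 8e, then zero-pad to 3 bytes: K' = 8e 00 00.
K' ⊕ ipad = b8 36 36.
Inner input = b8 36 36 ∥ 7a 3e 91.
Inner hash: XOR b8⊕36⊕36⊕7a⊕3e⊕91 = 6d.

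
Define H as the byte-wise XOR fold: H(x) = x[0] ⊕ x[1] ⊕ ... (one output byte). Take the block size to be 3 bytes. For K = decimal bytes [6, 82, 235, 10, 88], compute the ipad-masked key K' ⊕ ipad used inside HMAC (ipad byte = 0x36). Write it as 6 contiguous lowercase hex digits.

Key decimal bytes [6, 82, 235, 10, 88] = 06 52 eb 0a 58 is 5 bytes > B = 3, so hash it first: H(key) = ed, then zero-pad to 3 bytes: K' = ed 00 00.
XOR each byte with 0x36: ed⊕36=db, 00⊕36=36, 00⊕36=36.

db3636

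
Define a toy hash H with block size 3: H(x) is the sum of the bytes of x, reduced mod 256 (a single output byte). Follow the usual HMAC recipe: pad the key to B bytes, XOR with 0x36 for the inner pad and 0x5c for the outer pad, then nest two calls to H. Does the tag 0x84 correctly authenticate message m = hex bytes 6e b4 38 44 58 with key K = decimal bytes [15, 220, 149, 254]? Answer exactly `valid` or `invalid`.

Key decimal bytes [15, 220, 149, 254] = 0f dc 95 fe is 4 bytes > B = 3, so hash it first: H(key) = 7e, then zero-pad to 3 bytes: K' = 7e 00 00.
K' ⊕ ipad = 48 36 36; K' ⊕ opad = 22 5c 5c.
Inner hash: sum = 72+54+54+110+180+56+68+88 = 682; mod 256 = 170 → aa.
Outer hash (recomputed tag): sum = 34+92+92+170 = 388; mod 256 = 132 → 84.
Recomputed tag = 84; claimed = 84 → match.

valid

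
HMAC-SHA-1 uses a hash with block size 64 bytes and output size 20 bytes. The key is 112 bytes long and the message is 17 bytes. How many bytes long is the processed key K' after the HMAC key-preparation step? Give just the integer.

Key is 112 > 64 bytes, so it is hashed to 20 bytes then zero-padded to 64: |K'| = 64.

64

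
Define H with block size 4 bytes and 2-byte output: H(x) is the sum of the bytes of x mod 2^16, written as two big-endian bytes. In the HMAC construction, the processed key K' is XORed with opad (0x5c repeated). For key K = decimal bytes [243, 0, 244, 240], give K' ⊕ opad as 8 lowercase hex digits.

af5ca8ac

Key decimal bytes [243, 0, 244, 240] = f3 00 f4 f0 is exactly B = 4 bytes: K' = f3 00 f4 f0.
XOR each byte with 0x5c: f3⊕5c=af, 00⊕5c=5c, f4⊕5c=a8, f0⊕5c=ac.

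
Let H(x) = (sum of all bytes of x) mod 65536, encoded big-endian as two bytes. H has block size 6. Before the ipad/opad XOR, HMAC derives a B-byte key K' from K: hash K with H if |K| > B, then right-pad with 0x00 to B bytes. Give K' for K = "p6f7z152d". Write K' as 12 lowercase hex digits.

|K| = 9 > B = 6, so first hash the key.
H(K): sum = 112+54+102+55+122+49+53+50+100 = 697 → 02 b9.
Zero-pad H(K) = 02 b9 to 6 bytes: K' = 02 b9 00 00 00 00.

02b900000000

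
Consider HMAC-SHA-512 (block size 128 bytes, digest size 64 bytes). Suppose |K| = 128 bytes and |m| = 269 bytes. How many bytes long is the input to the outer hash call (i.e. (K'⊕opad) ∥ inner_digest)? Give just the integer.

192

Key is 128 ≤ 128 bytes, zero-padded: |K'| = 128.
Outer input = (K'⊕opad) ∥ H(inner) → 128 + 64 = 192 bytes.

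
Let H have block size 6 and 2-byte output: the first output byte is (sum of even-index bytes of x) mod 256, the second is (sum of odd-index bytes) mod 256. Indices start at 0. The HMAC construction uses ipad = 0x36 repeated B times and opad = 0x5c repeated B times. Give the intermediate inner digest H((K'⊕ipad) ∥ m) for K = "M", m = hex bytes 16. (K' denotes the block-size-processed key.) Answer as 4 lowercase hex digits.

Key "M" = 4d is 1 byte ≤ B = 6; zero-pad to 6 bytes: K' = 4d 00 00 00 00 00.
K' ⊕ ipad = 7b 36 36 36 36 36.
Inner input = 7b 36 36 36 36 36 ∥ 16.
Inner hash: even-index sum = 253 mod 256 = 253; odd-index sum = 162 mod 256 = 162 → fd a2.

fda2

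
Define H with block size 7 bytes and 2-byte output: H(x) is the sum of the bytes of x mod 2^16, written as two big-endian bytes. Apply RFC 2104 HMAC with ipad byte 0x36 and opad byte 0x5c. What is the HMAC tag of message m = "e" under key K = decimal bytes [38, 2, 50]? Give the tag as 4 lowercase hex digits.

033c

Key decimal bytes [38, 2, 50] = 26 02 32 is 3 bytes ≤ B = 7; zero-pad to 7 bytes: K' = 26 02 32 00 00 00 00.
K' ⊕ ipad = 10 34 04 36 36 36 36.  K' ⊕ opad = 7a 5e 6e 5c 5c 5c 5c.
Inner input = (K'⊕ipad) ∥ m = 10 34 04 36 36 36 36 ∥ 65.
Inner hash: sum = 16+52+4+54+54+54+54+101 = 389 → 01 85.
Outer input = (K'⊕opad) ∥ inner = 7a 5e 6e 5c 5c 5c 5c ∥ 01 85.
Outer hash (tag): sum = 122+94+110+92+92+92+92+1+133 = 828 → 03 3c.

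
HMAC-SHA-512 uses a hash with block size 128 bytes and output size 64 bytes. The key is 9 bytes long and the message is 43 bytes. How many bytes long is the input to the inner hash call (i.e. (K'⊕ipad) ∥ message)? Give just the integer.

171

Key is 9 ≤ 128 bytes, zero-padded: |K'| = 128.
Inner input = (K'⊕ipad) ∥ m → 128 + 43 = 171 bytes.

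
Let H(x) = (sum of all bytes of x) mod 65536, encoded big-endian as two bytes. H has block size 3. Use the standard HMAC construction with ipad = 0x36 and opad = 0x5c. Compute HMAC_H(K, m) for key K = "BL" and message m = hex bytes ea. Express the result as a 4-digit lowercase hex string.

Key "BL" = 42 4c is 2 bytes ≤ B = 3; zero-pad to 3 bytes: K' = 42 4c 00.
K' ⊕ ipad = 74 7a 36.  K' ⊕ opad = 1e 10 5c.
Inner input = (K'⊕ipad) ∥ m = 74 7a 36 ∥ ea.
Inner hash: sum = 116+122+54+234 = 526 → 02 0e.
Outer input = (K'⊕opad) ∥ inner = 1e 10 5c ∥ 02 0e.
Outer hash (tag): sum = 30+16+92+2+14 = 154 → 00 9a.

009a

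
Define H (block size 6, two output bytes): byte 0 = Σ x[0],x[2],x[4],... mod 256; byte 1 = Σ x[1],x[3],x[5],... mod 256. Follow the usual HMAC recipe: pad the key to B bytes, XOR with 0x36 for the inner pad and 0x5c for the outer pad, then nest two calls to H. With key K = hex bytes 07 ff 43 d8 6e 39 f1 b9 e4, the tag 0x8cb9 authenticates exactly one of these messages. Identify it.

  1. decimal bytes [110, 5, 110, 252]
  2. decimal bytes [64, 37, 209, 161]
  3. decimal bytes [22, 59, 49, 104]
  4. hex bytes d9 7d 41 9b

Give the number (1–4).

1

Key hex bytes 07 ff 43 d8 6e 39 f1 b9 e4 is 9 bytes > B = 6, so hash it first: H(key) = 8d c9, then zero-pad to 6 bytes: K' = 8d c9 00 00 00 00.
K' ⊕ ipad = bb ff 36 36 36 36; K' ⊕ opad = d1 95 5c 5c 5c 5c.
m1: inner = H(bb ff 36 36 36 36 6e 05 6e fc) = 03 6c; tag = H(d1 95 5c 5c 5c 5c 03 6c) = 8cb9 ← matches
m2: inner = H(bb ff 36 36 36 36 40 25 d1 a1) = 38 31; tag = H(d1 95 5c 5c 5c 5c 38 31) = c17e
m3: inner = H(bb ff 36 36 36 36 16 3b 31 68) = 6e 0e; tag = H(d1 95 5c 5c 5c 5c 6e 0e) = f75b
m4: inner = H(bb ff 36 36 36 36 d9 7d 41 9b) = 41 83; tag = H(d1 95 5c 5c 5c 5c 41 83) = cad0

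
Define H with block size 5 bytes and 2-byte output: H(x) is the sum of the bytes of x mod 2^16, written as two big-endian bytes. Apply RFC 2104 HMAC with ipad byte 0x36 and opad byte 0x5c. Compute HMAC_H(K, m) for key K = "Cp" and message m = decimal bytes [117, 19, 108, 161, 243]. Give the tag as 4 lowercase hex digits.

0247

Key "Cp" = 43 70 is 2 bytes ≤ B = 5; zero-pad to 5 bytes: K' = 43 70 00 00 00.
K' ⊕ ipad = 75 46 36 36 36.  K' ⊕ opad = 1f 2c 5c 5c 5c.
Inner input = (K'⊕ipad) ∥ m = 75 46 36 36 36 ∥ 75 13 6c a1 f3.
Inner hash: sum = 117+70+54+54+54+117+19+108+161+243 = 997 → 03 e5.
Outer input = (K'⊕opad) ∥ inner = 1f 2c 5c 5c 5c ∥ 03 e5.
Outer hash (tag): sum = 31+44+92+92+92+3+229 = 583 → 02 47.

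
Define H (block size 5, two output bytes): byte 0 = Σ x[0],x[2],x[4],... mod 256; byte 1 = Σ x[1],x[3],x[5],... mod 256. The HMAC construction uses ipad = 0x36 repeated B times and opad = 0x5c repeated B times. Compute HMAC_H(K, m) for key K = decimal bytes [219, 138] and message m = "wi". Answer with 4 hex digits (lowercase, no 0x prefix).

a8f4

Key decimal bytes [219, 138] = db 8a is 2 bytes ≤ B = 5; zero-pad to 5 bytes: K' = db 8a 00 00 00.
K' ⊕ ipad = ed bc 36 36 36.  K' ⊕ opad = 87 d6 5c 5c 5c.
Inner input = (K'⊕ipad) ∥ m = ed bc 36 36 36 ∥ 77 69.
Inner hash: even-index sum = 450 mod 256 = 194; odd-index sum = 361 mod 256 = 105 → c2 69.
Outer input = (K'⊕opad) ∥ inner = 87 d6 5c 5c 5c ∥ c2 69.
Outer hash (tag): even-index sum = 424 mod 256 = 168; odd-index sum = 500 mod 256 = 244 → a8 f4.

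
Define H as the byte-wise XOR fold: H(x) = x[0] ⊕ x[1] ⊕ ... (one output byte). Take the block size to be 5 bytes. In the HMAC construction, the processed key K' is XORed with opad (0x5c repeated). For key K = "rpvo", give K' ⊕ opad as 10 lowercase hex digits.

Key "rpvo" = 72 70 76 6f is 4 bytes ≤ B = 5; zero-pad to 5 bytes: K' = 72 70 76 6f 00.
XOR each byte with 0x5c: 72⊕5c=2e, 70⊕5c=2c, 76⊕5c=2a, 6f⊕5c=33, 00⊕5c=5c.

2e2c2a335c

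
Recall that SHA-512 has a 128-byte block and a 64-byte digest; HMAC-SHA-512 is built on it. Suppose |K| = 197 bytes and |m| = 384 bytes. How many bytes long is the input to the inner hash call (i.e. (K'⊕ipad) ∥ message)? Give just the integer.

Key is 197 > 128 bytes, so it is hashed to 64 bytes then zero-padded to 128: |K'| = 128.
Inner input = (K'⊕ipad) ∥ m → 128 + 384 = 512 bytes.

512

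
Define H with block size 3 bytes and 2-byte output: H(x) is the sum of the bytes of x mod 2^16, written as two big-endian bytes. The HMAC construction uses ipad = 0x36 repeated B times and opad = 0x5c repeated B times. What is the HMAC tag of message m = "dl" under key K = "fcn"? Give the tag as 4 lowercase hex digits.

0179

Key "fcn" = 66 63 6e is exactly B = 3 bytes: K' = 66 63 6e.
K' ⊕ ipad = 50 55 58.  K' ⊕ opad = 3a 3f 32.
Inner input = (K'⊕ipad) ∥ m = 50 55 58 ∥ 64 6c.
Inner hash: sum = 80+85+88+100+108 = 461 → 01 cd.
Outer input = (K'⊕opad) ∥ inner = 3a 3f 32 ∥ 01 cd.
Outer hash (tag): sum = 58+63+50+1+205 = 377 → 01 79.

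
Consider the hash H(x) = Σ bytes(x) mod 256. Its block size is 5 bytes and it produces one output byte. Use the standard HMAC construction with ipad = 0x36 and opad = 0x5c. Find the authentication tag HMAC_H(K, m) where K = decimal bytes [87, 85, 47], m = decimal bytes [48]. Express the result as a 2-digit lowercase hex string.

Key decimal bytes [87, 85, 47] = 57 55 2f is 3 bytes ≤ B = 5; zero-pad to 5 bytes: K' = 57 55 2f 00 00.
K' ⊕ ipad = 61 63 19 36 36.  K' ⊕ opad = 0b 09 73 5c 5c.
Inner input = (K'⊕ipad) ∥ m = 61 63 19 36 36 ∥ 30.
Inner hash: sum = 97+99+25+54+54+48 = 377; mod 256 = 121 → 79.
Outer input = (K'⊕opad) ∥ inner = 0b 09 73 5c 5c ∥ 79.
Outer hash (tag): sum = 11+9+115+92+92+121 = 440; mod 256 = 184 → b8.

b8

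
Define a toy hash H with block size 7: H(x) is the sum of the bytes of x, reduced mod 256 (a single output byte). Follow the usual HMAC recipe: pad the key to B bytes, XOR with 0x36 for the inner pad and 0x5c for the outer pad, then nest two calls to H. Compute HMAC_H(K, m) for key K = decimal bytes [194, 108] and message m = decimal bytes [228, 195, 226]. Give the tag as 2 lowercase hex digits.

Key decimal bytes [194, 108] = c2 6c is 2 bytes ≤ B = 7; zero-pad to 7 bytes: K' = c2 6c 00 00 00 00 00.
K' ⊕ ipad = f4 5a 36 36 36 36 36.  K' ⊕ opad = 9e 30 5c 5c 5c 5c 5c.
Inner input = (K'⊕ipad) ∥ m = f4 5a 36 36 36 36 36 ∥ e4 c3 e2.
Inner hash: sum = 244+90+54+54+54+54+54+228+195+226 = 1253; mod 256 = 229 → e5.
Outer input = (K'⊕opad) ∥ inner = 9e 30 5c 5c 5c 5c 5c ∥ e5.
Outer hash (tag): sum = 158+48+92+92+92+92+92+229 = 895; mod 256 = 127 → 7f.

7f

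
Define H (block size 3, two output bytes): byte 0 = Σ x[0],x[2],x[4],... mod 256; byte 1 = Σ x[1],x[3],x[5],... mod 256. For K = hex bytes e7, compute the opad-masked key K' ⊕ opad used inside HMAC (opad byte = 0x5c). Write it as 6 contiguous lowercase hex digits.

bb5c5c

Key hex bytes e7 is 1 byte ≤ B = 3; zero-pad to 3 bytes: K' = e7 00 00.
XOR each byte with 0x5c: e7⊕5c=bb, 00⊕5c=5c, 00⊕5c=5c.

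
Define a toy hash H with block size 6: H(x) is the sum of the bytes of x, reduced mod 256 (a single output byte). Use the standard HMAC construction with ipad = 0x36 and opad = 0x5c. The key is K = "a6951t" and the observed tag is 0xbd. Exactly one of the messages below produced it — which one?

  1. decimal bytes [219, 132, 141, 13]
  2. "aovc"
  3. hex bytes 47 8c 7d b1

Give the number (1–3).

Key "a6951t" = 61 36 39 35 31 74 is exactly B = 6 bytes: K' = 61 36 39 35 31 74.
K' ⊕ ipad = 57 00 0f 03 07 42; K' ⊕ opad = 3d 6a 65 69 6d 28.
m1: inner = H(57 00 0f 03 07 42 db 84 8d 0d) = ab; tag = H(3d 6a 65 69 6d 28 ab) = b5
m2: inner = H(57 00 0f 03 07 42 61 6f 76 63) = 5b; tag = H(3d 6a 65 69 6d 28 5b) = 65
m3: inner = H(57 00 0f 03 07 42 47 8c 7d b1) = b3; tag = H(3d 6a 65 69 6d 28 b3) = bd ← matches

3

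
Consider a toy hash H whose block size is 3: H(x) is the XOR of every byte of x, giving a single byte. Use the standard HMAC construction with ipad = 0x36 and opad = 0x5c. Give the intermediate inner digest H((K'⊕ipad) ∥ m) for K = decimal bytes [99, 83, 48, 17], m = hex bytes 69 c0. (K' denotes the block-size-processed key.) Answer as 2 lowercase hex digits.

8e

Key decimal bytes [99, 83, 48, 17] = 63 53 30 11 is 4 bytes > B = 3, so hash it first: H(key) = 11, then zero-pad to 3 bytes: K' = 11 00 00.
K' ⊕ ipad = 27 36 36.
Inner input = 27 36 36 ∥ 69 c0.
Inner hash: XOR 27⊕36⊕36⊕69⊕c0 = 8e.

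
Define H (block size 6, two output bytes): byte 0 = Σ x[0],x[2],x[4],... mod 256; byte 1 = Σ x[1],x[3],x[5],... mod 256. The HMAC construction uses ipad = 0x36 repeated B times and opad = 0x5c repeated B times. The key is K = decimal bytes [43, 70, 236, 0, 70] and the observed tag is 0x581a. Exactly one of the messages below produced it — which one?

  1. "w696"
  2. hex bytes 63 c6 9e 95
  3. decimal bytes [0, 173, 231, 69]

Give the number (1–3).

Key decimal bytes [43, 70, 236, 0, 70] = 2b 46 ec 00 46 is 5 bytes ≤ B = 6; zero-pad to 6 bytes: K' = 2b 46 ec 00 46 00.
K' ⊕ ipad = 1d 70 da 36 70 36; K' ⊕ opad = 77 1a b0 5c 1a 5c.
m1: inner = H(1d 70 da 36 70 36 77 36 39 36) = 17 48; tag = H(77 1a b0 5c 1a 5c 17 48) = 581a ← matches
m2: inner = H(1d 70 da 36 70 36 63 c6 9e 95) = 68 37; tag = H(77 1a b0 5c 1a 5c 68 37) = a909
m3: inner = H(1d 70 da 36 70 36 00 ad e7 45) = 4e ce; tag = H(77 1a b0 5c 1a 5c 4e ce) = 8fa0

1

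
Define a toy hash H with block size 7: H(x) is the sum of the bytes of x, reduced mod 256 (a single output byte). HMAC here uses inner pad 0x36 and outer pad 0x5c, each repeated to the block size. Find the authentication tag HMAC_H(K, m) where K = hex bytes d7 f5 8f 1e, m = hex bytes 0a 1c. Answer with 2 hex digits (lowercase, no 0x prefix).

Key hex bytes d7 f5 8f 1e is 4 bytes ≤ B = 7; zero-pad to 7 bytes: K' = d7 f5 8f 1e 00 00 00.
K' ⊕ ipad = e1 c3 b9 28 36 36 36.  K' ⊕ opad = 8b a9 d3 42 5c 5c 5c.
Inner input = (K'⊕ipad) ∥ m = e1 c3 b9 28 36 36 36 ∥ 0a 1c.
Inner hash: sum = 225+195+185+40+54+54+54+10+28 = 845; mod 256 = 77 → 4d.
Outer input = (K'⊕opad) ∥ inner = 8b a9 d3 42 5c 5c 5c ∥ 4d.
Outer hash (tag): sum = 139+169+211+66+92+92+92+77 = 938; mod 256 = 170 → aa.

aa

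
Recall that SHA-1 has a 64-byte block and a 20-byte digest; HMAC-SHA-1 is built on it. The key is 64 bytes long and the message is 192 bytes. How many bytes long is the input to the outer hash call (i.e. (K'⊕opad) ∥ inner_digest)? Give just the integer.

84

Key is 64 ≤ 64 bytes, zero-padded: |K'| = 64.
Outer input = (K'⊕opad) ∥ H(inner) → 64 + 20 = 84 bytes.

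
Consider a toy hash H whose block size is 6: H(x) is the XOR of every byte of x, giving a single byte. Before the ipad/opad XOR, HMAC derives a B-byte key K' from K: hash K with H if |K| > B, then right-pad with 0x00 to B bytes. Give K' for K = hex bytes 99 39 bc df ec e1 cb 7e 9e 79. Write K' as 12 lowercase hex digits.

9c0000000000

|K| = 10 > B = 6, so first hash the key.
H(K): XOR 99⊕39⊕bc⊕df⊕ec⊕e1⊕cb⊕7e⊕9e⊕79 = 9c.
Zero-pad H(K) = 9c to 6 bytes: K' = 9c 00 00 00 00 00.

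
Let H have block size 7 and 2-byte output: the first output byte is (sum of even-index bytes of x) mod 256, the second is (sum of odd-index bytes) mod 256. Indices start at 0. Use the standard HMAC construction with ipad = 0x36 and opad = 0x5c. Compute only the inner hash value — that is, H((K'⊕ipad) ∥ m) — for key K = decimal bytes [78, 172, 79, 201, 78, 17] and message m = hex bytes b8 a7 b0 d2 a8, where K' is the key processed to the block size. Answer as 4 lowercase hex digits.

18d0

Key decimal bytes [78, 172, 79, 201, 78, 17] = 4e ac 4f c9 4e 11 is 6 bytes ≤ B = 7; zero-pad to 7 bytes: K' = 4e ac 4f c9 4e 11 00.
K' ⊕ ipad = 78 9a 79 ff 78 27 36.
Inner input = 78 9a 79 ff 78 27 36 ∥ b8 a7 b0 d2 a8.
Inner hash: even-index sum = 792 mod 256 = 24; odd-index sum = 976 mod 256 = 208 → 18 d0.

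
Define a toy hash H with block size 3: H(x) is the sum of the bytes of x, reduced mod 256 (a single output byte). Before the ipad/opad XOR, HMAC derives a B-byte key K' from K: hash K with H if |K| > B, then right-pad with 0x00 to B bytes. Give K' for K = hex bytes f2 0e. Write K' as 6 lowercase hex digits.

Key hex bytes f2 0e is 2 bytes ≤ B = 3; zero-pad to 3 bytes: K' = f2 0e 00.

f20e00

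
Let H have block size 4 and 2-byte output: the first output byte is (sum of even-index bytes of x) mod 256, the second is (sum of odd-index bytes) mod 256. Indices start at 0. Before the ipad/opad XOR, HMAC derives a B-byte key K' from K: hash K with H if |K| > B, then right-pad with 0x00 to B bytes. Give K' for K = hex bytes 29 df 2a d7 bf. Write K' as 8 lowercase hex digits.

12b60000

|K| = 5 > B = 4, so first hash the key.
H(K): even-index sum = 274 mod 256 = 18; odd-index sum = 438 mod 256 = 182 → 12 b6.
Zero-pad H(K) = 12 b6 to 4 bytes: K' = 12 b6 00 00.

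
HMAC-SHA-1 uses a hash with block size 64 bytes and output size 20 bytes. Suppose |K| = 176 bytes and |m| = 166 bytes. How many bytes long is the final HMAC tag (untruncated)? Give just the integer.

The tag is one SHA-1 digest: 20 bytes.

20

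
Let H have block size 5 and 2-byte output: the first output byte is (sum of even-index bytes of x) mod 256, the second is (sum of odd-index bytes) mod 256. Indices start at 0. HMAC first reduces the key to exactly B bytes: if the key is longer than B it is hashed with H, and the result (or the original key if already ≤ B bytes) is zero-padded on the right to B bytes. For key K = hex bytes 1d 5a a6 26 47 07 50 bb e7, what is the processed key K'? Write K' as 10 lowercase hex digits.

4142000000

|K| = 9 > B = 5, so first hash the key.
H(K): even-index sum = 577 mod 256 = 65; odd-index sum = 322 mod 256 = 66 → 41 42.
Zero-pad H(K) = 41 42 to 5 bytes: K' = 41 42 00 00 00.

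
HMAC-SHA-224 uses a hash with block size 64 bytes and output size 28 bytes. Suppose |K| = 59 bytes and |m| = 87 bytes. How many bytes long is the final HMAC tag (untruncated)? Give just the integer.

28

The tag is one SHA-224 digest: 28 bytes.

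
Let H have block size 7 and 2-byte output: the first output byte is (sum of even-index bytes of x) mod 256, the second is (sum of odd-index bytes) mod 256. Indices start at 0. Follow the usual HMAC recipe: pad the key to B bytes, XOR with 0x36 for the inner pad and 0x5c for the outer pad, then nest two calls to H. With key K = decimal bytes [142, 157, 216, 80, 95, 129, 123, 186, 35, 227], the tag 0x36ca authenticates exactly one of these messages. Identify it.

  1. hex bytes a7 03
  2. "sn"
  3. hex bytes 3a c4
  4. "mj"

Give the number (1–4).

Key decimal bytes [142, 157, 216, 80, 95, 129, 123, 186, 35, 227] = 8e 9d d8 50 5f 81 7b ba 23 e3 is 10 bytes > B = 7, so hash it first: H(key) = 63 0b, then zero-pad to 7 bytes: K' = 63 0b 00 00 00 00 00.
K' ⊕ ipad = 55 3d 36 36 36 36 36; K' ⊕ opad = 3f 57 5c 5c 5c 5c 5c.
m1: inner = H(55 3d 36 36 36 36 36 a7 03) = fa 50; tag = H(3f 57 5c 5c 5c 5c 5c fa 50) = a309
m2: inner = H(55 3d 36 36 36 36 36 73 6e) = 65 1c; tag = H(3f 57 5c 5c 5c 5c 5c 65 1c) = 6f74
m3: inner = H(55 3d 36 36 36 36 36 3a c4) = bb e3; tag = H(3f 57 5c 5c 5c 5c 5c bb e3) = 36ca ← matches
m4: inner = H(55 3d 36 36 36 36 36 6d 6a) = 61 16; tag = H(3f 57 5c 5c 5c 5c 5c 61 16) = 6970

3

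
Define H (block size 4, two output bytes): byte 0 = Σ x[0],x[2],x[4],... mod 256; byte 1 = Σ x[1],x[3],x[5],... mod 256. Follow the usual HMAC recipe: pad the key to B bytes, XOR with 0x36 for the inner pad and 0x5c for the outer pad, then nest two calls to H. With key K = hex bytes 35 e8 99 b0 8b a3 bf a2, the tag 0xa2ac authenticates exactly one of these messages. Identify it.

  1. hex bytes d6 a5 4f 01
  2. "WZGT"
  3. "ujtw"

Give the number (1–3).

Key hex bytes 35 e8 99 b0 8b a3 bf a2 is 8 bytes > B = 4, so hash it first: H(key) = 18 dd, then zero-pad to 4 bytes: K' = 18 dd 00 00.
K' ⊕ ipad = 2e eb 36 36; K' ⊕ opad = 44 81 5c 5c.
m1: inner = H(2e eb 36 36 d6 a5 4f 01) = 89 c7; tag = H(44 81 5c 5c 89 c7) = 29a4
m2: inner = H(2e eb 36 36 57 5a 47 54) = 02 cf; tag = H(44 81 5c 5c 02 cf) = a2ac ← matches
m3: inner = H(2e eb 36 36 75 6a 74 77) = 4d 02; tag = H(44 81 5c 5c 4d 02) = eddf

2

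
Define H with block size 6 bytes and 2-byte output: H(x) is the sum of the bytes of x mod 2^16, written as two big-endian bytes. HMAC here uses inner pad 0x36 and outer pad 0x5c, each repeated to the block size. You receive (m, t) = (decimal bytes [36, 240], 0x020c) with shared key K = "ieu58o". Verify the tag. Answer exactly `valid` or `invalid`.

valid

Key "ieu58o" = 69 65 75 35 38 6f is exactly B = 6 bytes: K' = 69 65 75 35 38 6f.
K' ⊕ ipad = 5f 53 43 03 0e 59; K' ⊕ opad = 35 39 29 69 64 33.
Inner hash: sum = 95+83+67+3+14+89+36+240 = 627 → 02 73.
Outer hash (recomputed tag): sum = 53+57+41+105+100+51+2+115 = 524 → 02 0c.
Recomputed tag = 020c; claimed = 020c → match.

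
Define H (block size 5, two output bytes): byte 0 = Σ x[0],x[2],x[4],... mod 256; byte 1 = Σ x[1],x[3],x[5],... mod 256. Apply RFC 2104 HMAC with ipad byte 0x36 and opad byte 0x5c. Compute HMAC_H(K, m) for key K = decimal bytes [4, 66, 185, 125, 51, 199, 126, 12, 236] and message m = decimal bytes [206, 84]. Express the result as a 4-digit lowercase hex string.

Key decimal bytes [4, 66, 185, 125, 51, 199, 126, 12, 236] = 04 42 b9 7d 33 c7 7e 0c ec is 9 bytes > B = 5, so hash it first: H(key) = 5a 92, then zero-pad to 5 bytes: K' = 5a 92 00 00 00.
K' ⊕ ipad = 6c a4 36 36 36.  K' ⊕ opad = 06 ce 5c 5c 5c.
Inner input = (K'⊕ipad) ∥ m = 6c a4 36 36 36 ∥ ce 54.
Inner hash: even-index sum = 300 mod 256 = 44; odd-index sum = 424 mod 256 = 168 → 2c a8.
Outer input = (K'⊕opad) ∥ inner = 06 ce 5c 5c 5c ∥ 2c a8.
Outer hash (tag): even-index sum = 358 mod 256 = 102; odd-index sum = 342 mod 256 = 86 → 66 56.

6656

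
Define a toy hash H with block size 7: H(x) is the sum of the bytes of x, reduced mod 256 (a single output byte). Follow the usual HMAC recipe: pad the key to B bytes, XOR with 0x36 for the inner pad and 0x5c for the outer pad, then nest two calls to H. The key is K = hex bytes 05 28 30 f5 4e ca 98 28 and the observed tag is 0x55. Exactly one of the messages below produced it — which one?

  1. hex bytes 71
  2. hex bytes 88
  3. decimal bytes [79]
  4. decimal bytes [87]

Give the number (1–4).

4

Key hex bytes 05 28 30 f5 4e ca 98 28 is 8 bytes > B = 7, so hash it first: H(key) = 2a, then zero-pad to 7 bytes: K' = 2a 00 00 00 00 00 00.
K' ⊕ ipad = 1c 36 36 36 36 36 36; K' ⊕ opad = 76 5c 5c 5c 5c 5c 5c.
m1: inner = H(1c 36 36 36 36 36 36 71) = d1; tag = H(76 5c 5c 5c 5c 5c 5c d1) = 6f
m2: inner = H(1c 36 36 36 36 36 36 88) = e8; tag = H(76 5c 5c 5c 5c 5c 5c e8) = 86
m3: inner = H(1c 36 36 36 36 36 36 4f) = af; tag = H(76 5c 5c 5c 5c 5c 5c af) = 4d
m4: inner = H(1c 36 36 36 36 36 36 57) = b7; tag = H(76 5c 5c 5c 5c 5c 5c b7) = 55 ← matches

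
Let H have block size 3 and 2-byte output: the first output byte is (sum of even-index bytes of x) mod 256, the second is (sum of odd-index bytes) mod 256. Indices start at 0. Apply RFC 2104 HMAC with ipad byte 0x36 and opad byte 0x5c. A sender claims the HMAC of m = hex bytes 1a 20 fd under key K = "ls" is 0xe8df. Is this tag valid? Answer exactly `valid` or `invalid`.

valid

Key "ls" = 6c 73 is 2 bytes ≤ B = 3; zero-pad to 3 bytes: K' = 6c 73 00.
K' ⊕ ipad = 5a 45 36; K' ⊕ opad = 30 2f 5c.
Inner hash: even-index sum = 176 mod 256 = 176; odd-index sum = 348 mod 256 = 92 → b0 5c.
Outer hash (recomputed tag): even-index sum = 232 mod 256 = 232; odd-index sum = 223 mod 256 = 223 → e8 df.
Recomputed tag = e8df; claimed = e8df → match.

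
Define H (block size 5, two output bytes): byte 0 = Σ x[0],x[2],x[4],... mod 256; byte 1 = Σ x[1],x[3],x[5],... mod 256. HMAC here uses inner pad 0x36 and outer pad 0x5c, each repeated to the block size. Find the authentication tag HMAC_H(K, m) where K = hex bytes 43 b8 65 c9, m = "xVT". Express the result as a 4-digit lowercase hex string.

Key hex bytes 43 b8 65 c9 is 4 bytes ≤ B = 5; zero-pad to 5 bytes: K' = 43 b8 65 c9 00.
K' ⊕ ipad = 75 8e 53 ff 36.  K' ⊕ opad = 1f e4 39 95 5c.
Inner input = (K'⊕ipad) ∥ m = 75 8e 53 ff 36 ∥ 78 56 54.
Inner hash: even-index sum = 340 mod 256 = 84; odd-index sum = 601 mod 256 = 89 → 54 59.
Outer input = (K'⊕opad) ∥ inner = 1f e4 39 95 5c ∥ 54 59.
Outer hash (tag): even-index sum = 269 mod 256 = 13; odd-index sum = 461 mod 256 = 205 → 0d cd.

0dcd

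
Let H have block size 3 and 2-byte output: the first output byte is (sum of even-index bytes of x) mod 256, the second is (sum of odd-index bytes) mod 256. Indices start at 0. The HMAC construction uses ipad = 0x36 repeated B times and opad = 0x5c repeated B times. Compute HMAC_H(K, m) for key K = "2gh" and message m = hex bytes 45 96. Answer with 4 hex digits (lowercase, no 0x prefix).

3833

Key "2gh" = 32 67 68 is exactly B = 3 bytes: K' = 32 67 68.
K' ⊕ ipad = 04 51 5e.  K' ⊕ opad = 6e 3b 34.
Inner input = (K'⊕ipad) ∥ m = 04 51 5e ∥ 45 96.
Inner hash: even-index sum = 248 mod 256 = 248; odd-index sum = 150 mod 256 = 150 → f8 96.
Outer input = (K'⊕opad) ∥ inner = 6e 3b 34 ∥ f8 96.
Outer hash (tag): even-index sum = 312 mod 256 = 56; odd-index sum = 307 mod 256 = 51 → 38 33.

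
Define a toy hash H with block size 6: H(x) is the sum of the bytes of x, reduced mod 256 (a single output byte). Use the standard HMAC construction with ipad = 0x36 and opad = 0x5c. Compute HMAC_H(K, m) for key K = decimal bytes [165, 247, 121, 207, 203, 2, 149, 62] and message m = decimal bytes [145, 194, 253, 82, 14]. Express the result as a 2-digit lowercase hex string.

14

Key decimal bytes [165, 247, 121, 207, 203, 2, 149, 62] = a5 f7 79 cf cb 02 95 3e is 8 bytes > B = 6, so hash it first: H(key) = 84, then zero-pad to 6 bytes: K' = 84 00 00 00 00 00.
K' ⊕ ipad = b2 36 36 36 36 36.  K' ⊕ opad = d8 5c 5c 5c 5c 5c.
Inner input = (K'⊕ipad) ∥ m = b2 36 36 36 36 36 ∥ 91 c2 fd 52 0e.
Inner hash: sum = 178+54+54+54+54+54+145+194+253+82+14 = 1136; mod 256 = 112 → 70.
Outer input = (K'⊕opad) ∥ inner = d8 5c 5c 5c 5c 5c ∥ 70.
Outer hash (tag): sum = 216+92+92+92+92+92+112 = 788; mod 256 = 20 → 14.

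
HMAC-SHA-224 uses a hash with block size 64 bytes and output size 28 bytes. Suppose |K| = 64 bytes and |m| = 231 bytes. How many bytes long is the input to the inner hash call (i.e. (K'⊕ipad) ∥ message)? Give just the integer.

295

Key is 64 ≤ 64 bytes, zero-padded: |K'| = 64.
Inner input = (K'⊕ipad) ∥ m → 64 + 231 = 295 bytes.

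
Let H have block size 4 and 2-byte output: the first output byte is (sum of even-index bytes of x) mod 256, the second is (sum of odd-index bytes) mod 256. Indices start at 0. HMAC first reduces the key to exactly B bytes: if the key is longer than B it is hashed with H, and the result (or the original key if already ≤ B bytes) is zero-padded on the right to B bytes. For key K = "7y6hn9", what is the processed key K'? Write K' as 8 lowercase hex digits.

|K| = 6 > B = 4, so first hash the key.
H(K): even-index sum = 219 mod 256 = 219; odd-index sum = 282 mod 256 = 26 → db 1a.
Zero-pad H(K) = db 1a to 4 bytes: K' = db 1a 00 00.

db1a0000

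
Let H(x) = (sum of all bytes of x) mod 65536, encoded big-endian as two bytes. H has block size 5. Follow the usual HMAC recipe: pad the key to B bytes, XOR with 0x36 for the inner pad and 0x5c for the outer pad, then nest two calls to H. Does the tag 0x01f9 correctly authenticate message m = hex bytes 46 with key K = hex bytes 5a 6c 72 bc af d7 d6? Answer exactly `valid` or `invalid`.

Key hex bytes 5a 6c 72 bc af d7 d6 is 7 bytes > B = 5, so hash it first: H(key) = 04 50, then zero-pad to 5 bytes: K' = 04 50 00 00 00.
K' ⊕ ipad = 32 66 36 36 36; K' ⊕ opad = 58 0c 5c 5c 5c.
Inner hash: sum = 50+102+54+54+54+70 = 384 → 01 80.
Outer hash (recomputed tag): sum = 88+12+92+92+92+1+128 = 505 → 01 f9.
Recomputed tag = 01f9; claimed = 01f9 → match.

valid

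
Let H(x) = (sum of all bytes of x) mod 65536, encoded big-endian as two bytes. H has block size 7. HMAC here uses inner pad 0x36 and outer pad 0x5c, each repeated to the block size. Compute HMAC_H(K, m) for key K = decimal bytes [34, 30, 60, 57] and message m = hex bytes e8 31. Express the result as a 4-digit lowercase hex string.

02ab

Key decimal bytes [34, 30, 60, 57] = 22 1e 3c 39 is 4 bytes ≤ B = 7; zero-pad to 7 bytes: K' = 22 1e 3c 39 00 00 00.
K' ⊕ ipad = 14 28 0a 0f 36 36 36.  K' ⊕ opad = 7e 42 60 65 5c 5c 5c.
Inner input = (K'⊕ipad) ∥ m = 14 28 0a 0f 36 36 36 ∥ e8 31.
Inner hash: sum = 20+40+10+15+54+54+54+232+49 = 528 → 02 10.
Outer input = (K'⊕opad) ∥ inner = 7e 42 60 65 5c 5c 5c ∥ 02 10.
Outer hash (tag): sum = 126+66+96+101+92+92+92+2+16 = 683 → 02 ab.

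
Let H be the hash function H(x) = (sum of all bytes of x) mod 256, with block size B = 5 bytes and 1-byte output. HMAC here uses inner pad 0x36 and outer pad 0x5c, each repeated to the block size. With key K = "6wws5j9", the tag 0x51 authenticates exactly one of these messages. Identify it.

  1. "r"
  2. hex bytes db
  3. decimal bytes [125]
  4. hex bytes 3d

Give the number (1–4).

Key "6wws5j9" = 36 77 77 73 35 6a 39 is 7 bytes > B = 5, so hash it first: H(key) = 6f, then zero-pad to 5 bytes: K' = 6f 00 00 00 00.
K' ⊕ ipad = 59 36 36 36 36; K' ⊕ opad = 33 5c 5c 5c 5c.
m1: inner = H(59 36 36 36 36 72) = a3; tag = H(33 5c 5c 5c 5c a3) = 46
m2: inner = H(59 36 36 36 36 db) = 0c; tag = H(33 5c 5c 5c 5c 0c) = af
m3: inner = H(59 36 36 36 36 7d) = ae; tag = H(33 5c 5c 5c 5c ae) = 51 ← matches
m4: inner = H(59 36 36 36 36 3d) = 6e; tag = H(33 5c 5c 5c 5c 6e) = 11

3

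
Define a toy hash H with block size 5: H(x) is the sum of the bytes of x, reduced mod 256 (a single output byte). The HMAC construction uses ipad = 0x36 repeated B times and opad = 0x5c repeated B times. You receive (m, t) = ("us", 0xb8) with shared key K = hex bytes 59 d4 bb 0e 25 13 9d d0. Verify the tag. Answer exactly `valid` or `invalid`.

invalid

Key hex bytes 59 d4 bb 0e 25 13 9d d0 is 8 bytes > B = 5, so hash it first: H(key) = 9b, then zero-pad to 5 bytes: K' = 9b 00 00 00 00.
K' ⊕ ipad = ad 36 36 36 36; K' ⊕ opad = c7 5c 5c 5c 5c.
Inner hash: sum = 173+54+54+54+54+117+115 = 621; mod 256 = 109 → 6d.
Outer hash (recomputed tag): sum = 199+92+92+92+92+109 = 676; mod 256 = 164 → a4.
Recomputed tag = a4; claimed = b8 → mismatch.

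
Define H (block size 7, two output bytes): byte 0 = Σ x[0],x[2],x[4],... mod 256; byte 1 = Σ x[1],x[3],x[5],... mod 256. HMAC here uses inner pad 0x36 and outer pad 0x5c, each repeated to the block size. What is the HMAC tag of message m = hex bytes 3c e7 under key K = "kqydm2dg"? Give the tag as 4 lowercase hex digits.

fdf6

Key "kqydm2dg" = 6b 71 79 64 6d 32 64 67 is 8 bytes > B = 7, so hash it first: H(key) = b5 6e, then zero-pad to 7 bytes: K' = b5 6e 00 00 00 00 00.
K' ⊕ ipad = 83 58 36 36 36 36 36.  K' ⊕ opad = e9 32 5c 5c 5c 5c 5c.
Inner input = (K'⊕ipad) ∥ m = 83 58 36 36 36 36 36 ∥ 3c e7.
Inner hash: even-index sum = 524 mod 256 = 12; odd-index sum = 256 mod 256 = 0 → 0c 00.
Outer input = (K'⊕opad) ∥ inner = e9 32 5c 5c 5c 5c 5c ∥ 0c 00.
Outer hash (tag): even-index sum = 509 mod 256 = 253; odd-index sum = 246 mod 256 = 246 → fd f6.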